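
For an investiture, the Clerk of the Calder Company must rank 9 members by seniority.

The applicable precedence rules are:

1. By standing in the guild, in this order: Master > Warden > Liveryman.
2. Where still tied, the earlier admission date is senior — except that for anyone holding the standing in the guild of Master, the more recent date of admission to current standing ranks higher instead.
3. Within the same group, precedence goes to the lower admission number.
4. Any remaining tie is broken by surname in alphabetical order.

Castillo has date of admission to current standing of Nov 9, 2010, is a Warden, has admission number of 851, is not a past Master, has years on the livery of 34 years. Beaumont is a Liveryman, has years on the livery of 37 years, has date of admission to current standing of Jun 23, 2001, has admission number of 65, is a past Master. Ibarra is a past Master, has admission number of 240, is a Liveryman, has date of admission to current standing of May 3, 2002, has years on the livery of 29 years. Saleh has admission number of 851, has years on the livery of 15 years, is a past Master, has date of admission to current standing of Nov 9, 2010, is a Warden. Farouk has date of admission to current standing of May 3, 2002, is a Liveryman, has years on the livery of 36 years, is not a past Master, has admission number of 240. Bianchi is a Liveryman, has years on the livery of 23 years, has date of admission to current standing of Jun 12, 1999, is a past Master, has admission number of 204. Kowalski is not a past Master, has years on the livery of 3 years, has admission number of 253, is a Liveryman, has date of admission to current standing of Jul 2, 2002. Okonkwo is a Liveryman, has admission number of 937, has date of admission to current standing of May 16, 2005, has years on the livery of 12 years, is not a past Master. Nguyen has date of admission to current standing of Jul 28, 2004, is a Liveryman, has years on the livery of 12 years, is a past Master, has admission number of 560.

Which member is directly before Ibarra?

Farouk

By standing in the guild: Castillo and Saleh (Warden); then Bianchi, Beaumont, Farouk, Ibarra, Kowalski, Nguyen and Okonkwo (Liveryman).
Castillo and Saleh both have date of admission to current standing Nov 9, 2010, so the next rule applies.
Castillo and Saleh both have admission number 851, so the next rule applies.
Among Castillo and Saleh, alphabetically by surname: Castillo before Saleh.
Among Bianchi, Beaumont, Farouk, Ibarra, Kowalski, Nguyen and Okonkwo, by date of admission to current standing (earlier first): Bianchi (Jun 12, 1999) before Beaumont (Jun 23, 2001) before Farouk and Ibarra (May 3, 2002) before Kowalski (Jul 2, 2002) before Nguyen (Jul 28, 2004) before Okonkwo (May 16, 2005).
Farouk and Ibarra both have admission number 240, so the next rule applies.
Among Farouk and Ibarra, alphabetically by surname: Farouk before Ibarra.
Order: Castillo, Saleh, Bianchi, Beaumont, Farouk, Ibarra, Kowalski, Nguyen, Okonkwo.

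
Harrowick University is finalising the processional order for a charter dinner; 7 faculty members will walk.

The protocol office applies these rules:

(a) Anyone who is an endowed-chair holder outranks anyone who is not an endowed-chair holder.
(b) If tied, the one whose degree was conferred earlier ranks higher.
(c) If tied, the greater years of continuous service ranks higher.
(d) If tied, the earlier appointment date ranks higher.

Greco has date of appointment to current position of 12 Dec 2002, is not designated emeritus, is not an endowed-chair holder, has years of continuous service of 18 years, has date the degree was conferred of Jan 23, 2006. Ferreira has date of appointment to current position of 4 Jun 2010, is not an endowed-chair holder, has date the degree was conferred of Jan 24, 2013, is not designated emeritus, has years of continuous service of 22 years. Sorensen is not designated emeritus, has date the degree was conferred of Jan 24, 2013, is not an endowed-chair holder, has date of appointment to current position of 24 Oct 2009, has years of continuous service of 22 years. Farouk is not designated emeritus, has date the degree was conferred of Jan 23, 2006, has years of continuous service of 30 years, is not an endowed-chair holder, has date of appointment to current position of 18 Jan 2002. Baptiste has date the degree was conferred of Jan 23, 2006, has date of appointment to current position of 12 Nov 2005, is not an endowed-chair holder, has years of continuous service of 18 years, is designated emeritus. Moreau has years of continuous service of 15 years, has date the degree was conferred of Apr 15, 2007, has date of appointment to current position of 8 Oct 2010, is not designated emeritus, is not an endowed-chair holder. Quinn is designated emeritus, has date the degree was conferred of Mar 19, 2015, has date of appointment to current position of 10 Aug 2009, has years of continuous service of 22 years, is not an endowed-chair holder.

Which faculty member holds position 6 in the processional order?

Ferreira

By the first rule: Farouk, Greco, Baptiste, Moreau, Sorensen, Ferreira and Quinn (each not an endowed-chair holder).
Among Farouk, Greco, Baptiste, Moreau, Sorensen, Ferreira and Quinn, by date the degree was conferred (earlier first): Farouk, Greco and Baptiste (Jan 23, 2006) before Moreau (Apr 15, 2007) before Sorensen and Ferreira (Jan 24, 2013) before Quinn (Mar 19, 2015).
Among Farouk, Greco and Baptiste, by years of continuous service (higher first): Farouk (30 years) before Greco and Baptiste (18 years).
Among Greco and Baptiste, by date of appointment to current position (earlier first): Greco (12 Dec 2002) before Baptiste (12 Nov 2005).
Sorensen and Ferreira both have years of continuous service 22 years, so the next rule applies.
Among Sorensen and Ferreira, by date of appointment to current position (earlier first): Sorensen (24 Oct 2009) before Ferreira (4 Jun 2010).
Order: Farouk, Greco, Baptiste, Moreau, Sorensen, Ferreira, Quinn.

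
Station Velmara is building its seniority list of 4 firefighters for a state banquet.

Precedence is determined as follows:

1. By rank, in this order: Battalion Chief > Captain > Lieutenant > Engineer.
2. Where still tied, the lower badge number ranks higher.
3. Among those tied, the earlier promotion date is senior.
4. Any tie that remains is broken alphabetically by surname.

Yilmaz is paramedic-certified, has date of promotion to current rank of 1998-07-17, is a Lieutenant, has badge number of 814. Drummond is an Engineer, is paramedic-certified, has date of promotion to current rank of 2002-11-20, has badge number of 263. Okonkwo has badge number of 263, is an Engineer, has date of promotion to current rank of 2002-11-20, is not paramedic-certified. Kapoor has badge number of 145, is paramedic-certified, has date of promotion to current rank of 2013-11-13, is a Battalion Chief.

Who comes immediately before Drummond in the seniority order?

Yilmaz

By rank: Kapoor (Battalion Chief); then Yilmaz (Lieutenant); then Drummond and Okonkwo (Engineer).
Drummond and Okonkwo both have badge number 263, so the next rule applies.
Drummond and Okonkwo both have date of promotion to current rank 2002-11-20, so the next rule applies.
Among Drummond and Okonkwo, alphabetically by surname: Drummond before Okonkwo.
Order: Kapoor, Yilmaz, Drummond, Okonkwo.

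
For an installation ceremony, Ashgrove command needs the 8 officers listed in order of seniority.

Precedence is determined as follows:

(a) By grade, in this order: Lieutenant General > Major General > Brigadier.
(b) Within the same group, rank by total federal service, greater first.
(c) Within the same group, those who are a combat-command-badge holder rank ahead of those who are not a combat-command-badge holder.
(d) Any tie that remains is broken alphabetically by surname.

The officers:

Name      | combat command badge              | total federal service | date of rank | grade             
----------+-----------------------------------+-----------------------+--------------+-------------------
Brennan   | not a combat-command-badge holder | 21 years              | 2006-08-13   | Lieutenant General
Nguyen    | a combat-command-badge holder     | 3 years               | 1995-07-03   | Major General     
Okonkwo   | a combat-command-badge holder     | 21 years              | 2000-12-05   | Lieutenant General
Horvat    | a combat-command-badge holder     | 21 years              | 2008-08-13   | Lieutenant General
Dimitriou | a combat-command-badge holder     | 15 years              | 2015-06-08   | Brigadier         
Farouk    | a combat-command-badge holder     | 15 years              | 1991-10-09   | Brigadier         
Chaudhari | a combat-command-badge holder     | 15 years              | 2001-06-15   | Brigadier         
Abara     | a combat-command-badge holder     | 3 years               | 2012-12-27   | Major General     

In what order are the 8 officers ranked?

Horvat, Okonkwo, Brennan, Abara, Nguyen, Chaudhari, Dimitriou, Farouk

By grade: Horvat, Okonkwo and Brennan (Lieutenant General); then Abara and Nguyen (Major General); then Chaudhari, Dimitriou and Farouk (Brigadier).
Horvat, Okonkwo and Brennan all have total federal service 21 years, so the next rule applies.
Among Horvat, Okonkwo and Brennan, a combat-command-badge holder before not a combat-command-badge holder: Horvat and Okonkwo (a combat-command-badge holder) before Brennan (not a combat-command-badge holder).
Among Horvat and Okonkwo, alphabetically by surname: Horvat before Okonkwo.
Abara and Nguyen both have total federal service 3 years, so the next rule applies.
Abara and Nguyen are each a combat-command-badge holder, so the next rule applies.
Among Abara and Nguyen, alphabetically by surname: Abara before Nguyen.
Chaudhari, Dimitriou and Farouk all have total federal service 15 years, so the next rule applies.
Chaudhari, Dimitriou and Farouk are each a combat-command-badge holder, so the next rule applies.
Among Chaudhari, Dimitriou and Farouk, alphabetically by surname: Chaudhari before Dimitriou before Farouk.
Full order: Horvat, Okonkwo, Brennan, Abara, Nguyen, Chaudhari, Dimitriou, Farouk.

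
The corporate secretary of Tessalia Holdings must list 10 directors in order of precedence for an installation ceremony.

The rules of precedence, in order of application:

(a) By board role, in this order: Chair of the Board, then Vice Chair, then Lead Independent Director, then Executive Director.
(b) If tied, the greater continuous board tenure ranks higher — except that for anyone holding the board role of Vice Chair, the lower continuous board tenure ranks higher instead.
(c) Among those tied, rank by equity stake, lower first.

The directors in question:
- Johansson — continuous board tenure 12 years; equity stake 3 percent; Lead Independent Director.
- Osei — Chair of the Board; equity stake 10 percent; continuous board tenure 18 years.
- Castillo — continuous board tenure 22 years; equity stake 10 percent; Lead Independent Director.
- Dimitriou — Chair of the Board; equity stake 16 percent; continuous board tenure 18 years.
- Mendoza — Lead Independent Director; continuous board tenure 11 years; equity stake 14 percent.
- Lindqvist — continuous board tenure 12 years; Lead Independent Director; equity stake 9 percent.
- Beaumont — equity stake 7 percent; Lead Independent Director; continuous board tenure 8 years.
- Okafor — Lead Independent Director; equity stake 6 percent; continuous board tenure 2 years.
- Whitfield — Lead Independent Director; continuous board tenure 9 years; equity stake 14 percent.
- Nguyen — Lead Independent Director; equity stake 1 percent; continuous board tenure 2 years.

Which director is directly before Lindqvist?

Johansson

By board role: Osei and Dimitriou (Chair of the Board); then Castillo, Johansson, Lindqvist, Mendoza, Whitfield, Beaumont, Nguyen and Okafor (Lead Independent Director).
Osei and Dimitriou both have continuous board tenure 18 years, so the next rule applies.
Among Osei and Dimitriou, by equity stake (lower first): Osei (10 percent) before Dimitriou (16 percent).
Among Castillo, Johansson, Lindqvist, Mendoza, Whitfield, Beaumont, Nguyen and Okafor, by continuous board tenure (higher first): Castillo (22 years) before Johansson and Lindqvist (12 years) before Mendoza (11 years) before Whitfield (9 years) before Beaumont (8 years) before Nguyen and Okafor (2 years).
Among Johansson and Lindqvist, by equity stake (lower first): Johansson (3 percent) before Lindqvist (9 percent).
Among Nguyen and Okafor, by equity stake (lower first): Nguyen (1 percent) before Okafor (6 percent).
Order: Osei, Dimitriou, Castillo, Johansson, Lindqvist, Mendoza, Whitfield, Beaumont, Nguyen, Okafor.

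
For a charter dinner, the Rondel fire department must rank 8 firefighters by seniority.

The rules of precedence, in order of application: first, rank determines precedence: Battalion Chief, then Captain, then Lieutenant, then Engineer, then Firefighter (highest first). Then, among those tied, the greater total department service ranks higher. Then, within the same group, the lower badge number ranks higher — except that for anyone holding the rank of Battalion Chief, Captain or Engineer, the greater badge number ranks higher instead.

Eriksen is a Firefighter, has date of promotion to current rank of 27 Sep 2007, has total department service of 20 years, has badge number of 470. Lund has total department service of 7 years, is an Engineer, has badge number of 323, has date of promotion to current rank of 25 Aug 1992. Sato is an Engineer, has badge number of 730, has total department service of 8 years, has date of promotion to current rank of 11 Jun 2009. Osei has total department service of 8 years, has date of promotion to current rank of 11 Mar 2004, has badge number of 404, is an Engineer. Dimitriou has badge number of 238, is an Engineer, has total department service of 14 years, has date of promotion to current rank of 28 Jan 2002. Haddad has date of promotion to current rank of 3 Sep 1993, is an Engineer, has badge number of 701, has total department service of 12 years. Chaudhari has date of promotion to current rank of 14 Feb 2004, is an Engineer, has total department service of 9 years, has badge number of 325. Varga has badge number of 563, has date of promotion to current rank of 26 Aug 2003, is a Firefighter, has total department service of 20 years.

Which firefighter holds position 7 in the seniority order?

Eriksen

By rank: Dimitriou, Haddad, Chaudhari, Sato, Osei and Lund (Engineer); then Eriksen and Varga (Firefighter).
Among Dimitriou, Haddad, Chaudhari, Sato, Osei and Lund, by total department service (higher first): Dimitriou (14 years) before Haddad (12 years) before Chaudhari (9 years) before Sato and Osei (8 years) before Lund (7 years).
Among Sato and Osei, by badge number (higher first) (reversed rule for this group): Sato (730) before Osei (404).
Eriksen and Varga both have total department service 20 years, so the next rule applies.
Among Eriksen and Varga, by badge number (lower first): Eriksen (470) before Varga (563).
Order: Dimitriou, Haddad, Chaudhari, Sato, Osei, Lund, Eriksen, Varga.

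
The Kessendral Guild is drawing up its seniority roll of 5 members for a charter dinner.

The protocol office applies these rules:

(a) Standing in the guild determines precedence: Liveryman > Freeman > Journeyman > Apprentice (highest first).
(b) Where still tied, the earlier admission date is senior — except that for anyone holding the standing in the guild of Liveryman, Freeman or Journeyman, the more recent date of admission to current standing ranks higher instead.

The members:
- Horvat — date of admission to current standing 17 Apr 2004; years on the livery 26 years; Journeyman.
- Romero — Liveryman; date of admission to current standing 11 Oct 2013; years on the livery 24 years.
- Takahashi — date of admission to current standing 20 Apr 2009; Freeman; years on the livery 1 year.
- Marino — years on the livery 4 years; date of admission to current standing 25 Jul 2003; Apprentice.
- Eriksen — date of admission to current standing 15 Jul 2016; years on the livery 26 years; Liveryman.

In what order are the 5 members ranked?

Eriksen, Romero, Takahashi, Horvat, Marino

By standing in the guild: Eriksen and Romero (Liveryman); then Takahashi (Freeman); then Horvat (Journeyman); then Marino (Apprentice).
Among Eriksen and Romero, by date of admission to current standing (later first) (reversed rule for this group): Eriksen (15 Jul 2016) before Romero (11 Oct 2013).
Full order: Eriksen, Romero, Takahashi, Horvat, Marino.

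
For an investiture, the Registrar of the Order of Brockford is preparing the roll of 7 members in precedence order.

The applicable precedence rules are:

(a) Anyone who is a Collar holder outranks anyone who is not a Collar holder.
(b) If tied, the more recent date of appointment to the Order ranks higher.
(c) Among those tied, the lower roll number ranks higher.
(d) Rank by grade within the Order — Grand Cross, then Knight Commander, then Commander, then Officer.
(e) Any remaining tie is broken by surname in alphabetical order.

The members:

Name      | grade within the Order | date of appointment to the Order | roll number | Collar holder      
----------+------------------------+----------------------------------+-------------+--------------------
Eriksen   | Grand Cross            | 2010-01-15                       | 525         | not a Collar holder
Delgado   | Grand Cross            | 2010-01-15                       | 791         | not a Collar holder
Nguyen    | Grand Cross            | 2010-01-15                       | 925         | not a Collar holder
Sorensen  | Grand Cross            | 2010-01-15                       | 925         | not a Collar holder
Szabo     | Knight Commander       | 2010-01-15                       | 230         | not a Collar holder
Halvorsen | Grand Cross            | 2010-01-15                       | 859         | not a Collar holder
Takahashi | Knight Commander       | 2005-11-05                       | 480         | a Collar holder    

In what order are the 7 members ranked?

By the first rule: Takahashi (a Collar holder); then Szabo, Eriksen, Delgado, Halvorsen, Nguyen and Sorensen (each not a Collar holder).
Szabo, Eriksen, Delgado, Halvorsen, Nguyen and Sorensen all have date of appointment to the Order 2010-01-15, so the next rule applies.
Among Szabo, Eriksen, Delgado, Halvorsen, Nguyen and Sorensen, by roll number (lower first): Szabo (230) before Eriksen (525) before Delgado (791) before Halvorsen (859) before Nguyen and Sorensen (925).
Nguyen and Sorensen are each Grand Cross, so the next rule applies.
Among Nguyen and Sorensen, alphabetically by surname: Nguyen before Sorensen.
Full order: Takahashi, Szabo, Eriksen, Delgado, Halvorsen, Nguyen, Sorensen.

Takahashi, Szabo, Eriksen, Delgado, Halvorsen, Nguyen, Sorensen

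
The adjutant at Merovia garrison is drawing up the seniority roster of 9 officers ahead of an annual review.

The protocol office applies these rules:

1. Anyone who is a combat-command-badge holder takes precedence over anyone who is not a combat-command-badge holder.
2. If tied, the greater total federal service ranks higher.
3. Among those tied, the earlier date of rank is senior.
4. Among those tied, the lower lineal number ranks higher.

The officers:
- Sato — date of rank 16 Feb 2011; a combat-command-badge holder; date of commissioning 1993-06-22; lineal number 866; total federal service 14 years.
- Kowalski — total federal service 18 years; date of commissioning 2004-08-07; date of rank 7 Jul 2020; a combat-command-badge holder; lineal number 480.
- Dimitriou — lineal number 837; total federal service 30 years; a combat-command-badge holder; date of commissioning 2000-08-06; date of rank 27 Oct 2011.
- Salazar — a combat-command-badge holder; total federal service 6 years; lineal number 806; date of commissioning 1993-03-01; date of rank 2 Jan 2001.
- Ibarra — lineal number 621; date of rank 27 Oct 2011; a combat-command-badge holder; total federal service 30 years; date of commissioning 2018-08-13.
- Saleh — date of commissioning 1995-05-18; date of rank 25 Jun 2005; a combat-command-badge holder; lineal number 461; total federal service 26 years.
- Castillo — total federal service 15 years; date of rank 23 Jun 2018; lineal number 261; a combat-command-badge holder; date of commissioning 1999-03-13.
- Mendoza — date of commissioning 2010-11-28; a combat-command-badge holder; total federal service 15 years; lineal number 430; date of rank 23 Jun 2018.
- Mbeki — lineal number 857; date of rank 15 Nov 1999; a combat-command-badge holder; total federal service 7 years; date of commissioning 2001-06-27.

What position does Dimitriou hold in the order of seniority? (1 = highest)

2

By the first rule: Ibarra, Dimitriou, Saleh, Kowalski, Castillo, Mendoza, Sato, Mbeki and Salazar (each a combat-command-badge holder).
Among Ibarra, Dimitriou, Saleh, Kowalski, Castillo, Mendoza, Sato, Mbeki and Salazar, by total federal service (higher first): Ibarra and Dimitriou (30 years) before Saleh (26 years) before Kowalski (18 years) before Castillo and Mendoza (15 years) before Sato (14 years) before Mbeki (7 years) before Salazar (6 years).
Ibarra and Dimitriou both have date of rank 27 Oct 2011, so the next rule applies.
Among Ibarra and Dimitriou, by lineal number (lower first): Ibarra (621) before Dimitriou (837).
Castillo and Mendoza both have date of rank 23 Jun 2018, so the next rule applies.
Among Castillo and Mendoza, by lineal number (lower first): Castillo (261) before Mendoza (430).
Order: Ibarra, Dimitriou, Saleh, Kowalski, Castillo, Mendoza, Sato, Mbeki, Salazar. So position 2.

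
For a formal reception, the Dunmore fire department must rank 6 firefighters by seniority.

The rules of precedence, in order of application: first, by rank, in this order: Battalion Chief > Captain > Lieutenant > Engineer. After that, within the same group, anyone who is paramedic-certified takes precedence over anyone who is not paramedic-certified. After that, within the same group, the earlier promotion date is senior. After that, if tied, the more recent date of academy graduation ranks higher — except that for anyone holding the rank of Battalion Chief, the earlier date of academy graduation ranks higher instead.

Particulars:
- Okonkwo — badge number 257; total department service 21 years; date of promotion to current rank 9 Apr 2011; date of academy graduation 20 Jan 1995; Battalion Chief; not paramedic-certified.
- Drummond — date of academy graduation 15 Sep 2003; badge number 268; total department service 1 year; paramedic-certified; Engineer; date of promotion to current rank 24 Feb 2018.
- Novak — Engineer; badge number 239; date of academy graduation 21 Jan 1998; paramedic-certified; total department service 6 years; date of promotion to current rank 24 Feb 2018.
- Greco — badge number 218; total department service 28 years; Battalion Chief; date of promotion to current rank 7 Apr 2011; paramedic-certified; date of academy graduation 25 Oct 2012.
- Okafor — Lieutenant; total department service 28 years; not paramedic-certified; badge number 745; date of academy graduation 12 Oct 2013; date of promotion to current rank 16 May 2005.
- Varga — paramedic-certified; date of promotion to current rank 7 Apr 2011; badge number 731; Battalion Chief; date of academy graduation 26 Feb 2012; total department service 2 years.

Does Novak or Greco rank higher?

Greco

By rank: Varga, Greco and Okonkwo (Battalion Chief); then Okafor (Lieutenant); then Drummond and Novak (Engineer).
Among Varga, Greco and Okonkwo, paramedic-certified before not paramedic-certified: Varga and Greco (paramedic-certified) before Okonkwo (not paramedic-certified).
Varga and Greco both have date of promotion to current rank 7 Apr 2011, so the next rule applies.
Among Varga and Greco, by date of academy graduation (earlier first) (reversed rule for this group): Varga (26 Feb 2012) before Greco (25 Oct 2012).
Drummond and Novak are each paramedic-certified, so the next rule applies.
Drummond and Novak both have date of promotion to current rank 24 Feb 2018, so the next rule applies.
Among Drummond and Novak, by date of academy graduation (later first): Drummond (15 Sep 2003) before Novak (21 Jan 1998).
So Greco takes precedence.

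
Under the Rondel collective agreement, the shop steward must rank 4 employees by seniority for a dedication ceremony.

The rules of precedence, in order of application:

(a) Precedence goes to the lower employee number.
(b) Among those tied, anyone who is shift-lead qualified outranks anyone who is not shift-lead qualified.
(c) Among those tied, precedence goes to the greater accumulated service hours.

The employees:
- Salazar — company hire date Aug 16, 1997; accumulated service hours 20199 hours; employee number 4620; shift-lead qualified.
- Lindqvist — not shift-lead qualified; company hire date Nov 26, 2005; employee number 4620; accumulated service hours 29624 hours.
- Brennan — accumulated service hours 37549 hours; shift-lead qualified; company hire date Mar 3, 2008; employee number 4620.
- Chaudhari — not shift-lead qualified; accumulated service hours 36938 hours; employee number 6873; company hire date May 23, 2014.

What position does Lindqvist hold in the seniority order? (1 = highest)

By employee number (lower first): Brennan, Salazar and Lindqvist (each 4620); then Chaudhari (6873).
Among Brennan, Salazar and Lindqvist, shift-lead qualified before not shift-lead qualified: Brennan and Salazar (shift-lead qualified) before Lindqvist (not shift-lead qualified).
Among Brennan and Salazar, by accumulated service hours (higher first): Brennan (37549 hours) before Salazar (20199 hours).
Order: Brennan, Salazar, Lindqvist, Chaudhari. So position 3.

3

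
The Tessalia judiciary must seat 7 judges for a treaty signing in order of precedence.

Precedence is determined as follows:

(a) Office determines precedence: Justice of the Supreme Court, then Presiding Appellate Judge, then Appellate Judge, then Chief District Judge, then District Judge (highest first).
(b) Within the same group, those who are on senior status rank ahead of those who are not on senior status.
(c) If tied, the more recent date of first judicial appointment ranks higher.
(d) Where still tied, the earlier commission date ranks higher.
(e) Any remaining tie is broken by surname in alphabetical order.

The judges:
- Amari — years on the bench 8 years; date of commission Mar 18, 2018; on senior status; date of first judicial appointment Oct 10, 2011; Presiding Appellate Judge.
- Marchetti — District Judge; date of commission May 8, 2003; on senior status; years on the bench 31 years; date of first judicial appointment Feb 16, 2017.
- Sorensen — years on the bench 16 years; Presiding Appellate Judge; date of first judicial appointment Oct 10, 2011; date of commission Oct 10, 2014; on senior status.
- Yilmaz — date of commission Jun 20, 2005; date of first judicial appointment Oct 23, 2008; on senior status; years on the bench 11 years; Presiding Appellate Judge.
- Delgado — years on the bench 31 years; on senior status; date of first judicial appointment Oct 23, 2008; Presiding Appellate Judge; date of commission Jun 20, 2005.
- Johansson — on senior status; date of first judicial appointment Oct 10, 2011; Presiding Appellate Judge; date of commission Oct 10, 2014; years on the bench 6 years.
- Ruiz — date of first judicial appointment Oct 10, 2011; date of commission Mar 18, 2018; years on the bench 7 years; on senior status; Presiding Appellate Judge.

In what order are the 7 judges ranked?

By office: Johansson, Sorensen, Amari, Ruiz, Delgado and Yilmaz (Presiding Appellate Judge); then Marchetti (District Judge).
Johansson, Sorensen, Amari, Ruiz, Delgado and Yilmaz are each on senior status, so the next rule applies.
Among Johansson, Sorensen, Amari, Ruiz, Delgado and Yilmaz, by date of first judicial appointment (later first): Johansson, Sorensen, Amari and Ruiz (Oct 10, 2011) before Delgado and Yilmaz (Oct 23, 2008).
Among Johansson, Sorensen, Amari and Ruiz, by date of commission (earlier first): Johansson and Sorensen (Oct 10, 2014) before Amari and Ruiz (Mar 18, 2018).
Among Johansson and Sorensen, alphabetically by surname: Johansson before Sorensen.
Among Amari and Ruiz, alphabetically by surname: Amari before Ruiz.
Delgado and Yilmaz both have date of commission Jun 20, 2005, so the next rule applies.
Among Delgado and Yilmaz, alphabetically by surname: Delgado before Yilmaz.
Full order: Johansson, Sorensen, Amari, Ruiz, Delgado, Yilmaz, Marchetti.

Johansson, Sorensen, Amari, Ruiz, Delgado, Yilmaz, Marchetti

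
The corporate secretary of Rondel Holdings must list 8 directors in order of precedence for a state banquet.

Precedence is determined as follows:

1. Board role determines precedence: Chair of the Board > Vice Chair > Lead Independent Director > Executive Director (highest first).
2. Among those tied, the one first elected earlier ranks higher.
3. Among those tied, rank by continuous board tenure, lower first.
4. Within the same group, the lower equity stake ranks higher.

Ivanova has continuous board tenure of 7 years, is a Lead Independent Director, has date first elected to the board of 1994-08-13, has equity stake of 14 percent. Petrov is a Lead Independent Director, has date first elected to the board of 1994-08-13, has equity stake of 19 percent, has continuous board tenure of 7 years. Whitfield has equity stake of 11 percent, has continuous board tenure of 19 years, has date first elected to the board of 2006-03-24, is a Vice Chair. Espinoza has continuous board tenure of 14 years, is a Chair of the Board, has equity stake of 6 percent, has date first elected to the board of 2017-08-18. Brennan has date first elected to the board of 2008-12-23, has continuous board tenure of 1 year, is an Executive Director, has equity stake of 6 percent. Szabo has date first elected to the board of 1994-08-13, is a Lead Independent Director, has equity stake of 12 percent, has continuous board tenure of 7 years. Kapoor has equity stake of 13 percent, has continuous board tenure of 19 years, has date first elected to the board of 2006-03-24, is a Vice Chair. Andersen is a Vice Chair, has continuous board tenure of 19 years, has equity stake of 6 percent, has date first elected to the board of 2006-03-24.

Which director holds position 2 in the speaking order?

Andersen

By board role: Espinoza (Chair of the Board); then Andersen, Whitfield and Kapoor (Vice Chair); then Szabo, Ivanova and Petrov (Lead Independent Director); then Brennan (Executive Director).
Andersen, Whitfield and Kapoor all have date first elected to the board 2006-03-24, so the next rule applies.
Andersen, Whitfield and Kapoor all have continuous board tenure 19 years, so the next rule applies.
Among Andersen, Whitfield and Kapoor, by equity stake (lower first): Andersen (6 percent) before Whitfield (11 percent) before Kapoor (13 percent).
Szabo, Ivanova and Petrov all have date first elected to the board 1994-08-13, so the next rule applies.
Szabo, Ivanova and Petrov all have continuous board tenure 7 years, so the next rule applies.
Among Szabo, Ivanova and Petrov, by equity stake (lower first): Szabo (12 percent) before Ivanova (14 percent) before Petrov (19 percent).
Order: Espinoza, Andersen, Whitfield, Kapoor, Szabo, Ivanova, Petrov, Brennan.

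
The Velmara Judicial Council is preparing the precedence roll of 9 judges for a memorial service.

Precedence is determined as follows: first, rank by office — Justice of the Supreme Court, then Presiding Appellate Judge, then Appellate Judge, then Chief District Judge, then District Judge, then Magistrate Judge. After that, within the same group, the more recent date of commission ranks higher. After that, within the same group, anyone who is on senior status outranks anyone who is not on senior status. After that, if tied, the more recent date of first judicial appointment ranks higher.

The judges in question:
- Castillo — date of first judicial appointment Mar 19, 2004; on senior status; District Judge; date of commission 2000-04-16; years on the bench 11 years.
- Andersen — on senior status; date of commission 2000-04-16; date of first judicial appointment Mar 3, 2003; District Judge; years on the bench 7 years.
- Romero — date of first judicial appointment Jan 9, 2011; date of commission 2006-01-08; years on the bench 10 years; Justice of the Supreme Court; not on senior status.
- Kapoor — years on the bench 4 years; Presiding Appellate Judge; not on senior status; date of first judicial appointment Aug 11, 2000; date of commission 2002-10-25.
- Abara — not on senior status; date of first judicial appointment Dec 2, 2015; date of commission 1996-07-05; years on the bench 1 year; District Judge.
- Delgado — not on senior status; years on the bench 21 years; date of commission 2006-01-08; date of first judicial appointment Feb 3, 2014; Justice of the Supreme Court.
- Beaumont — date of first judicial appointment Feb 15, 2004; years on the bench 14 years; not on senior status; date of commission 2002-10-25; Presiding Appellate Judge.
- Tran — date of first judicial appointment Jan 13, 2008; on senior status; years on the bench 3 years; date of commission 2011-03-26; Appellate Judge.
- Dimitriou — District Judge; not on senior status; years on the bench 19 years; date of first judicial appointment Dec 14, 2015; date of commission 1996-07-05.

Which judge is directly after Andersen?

Dimitriou

By office: Delgado and Romero (Justice of the Supreme Court); then Beaumont and Kapoor (Presiding Appellate Judge); then Tran (Appellate Judge); then Castillo, Andersen, Dimitriou and Abara (District Judge).
Delgado and Romero both have date of commission 2006-01-08, so the next rule applies.
Delgado and Romero are each not on senior status, so the next rule applies.
Among Delgado and Romero, by date of first judicial appointment (later first): Delgado (Feb 3, 2014) before Romero (Jan 9, 2011).
Beaumont and Kapoor both have date of commission 2002-10-25, so the next rule applies.
Beaumont and Kapoor are each not on senior status, so the next rule applies.
Among Beaumont and Kapoor, by date of first judicial appointment (later first): Beaumont (Feb 15, 2004) before Kapoor (Aug 11, 2000).
Among Castillo, Andersen, Dimitriou and Abara, by date of commission (later first): Castillo and Andersen (2000-04-16) before Dimitriou and Abara (1996-07-05).
Castillo and Andersen are each on senior status, so the next rule applies.
Among Castillo and Andersen, by date of first judicial appointment (later first): Castillo (Mar 19, 2004) before Andersen (Mar 3, 2003).
Dimitriou and Abara are each not on senior status, so the next rule applies.
Among Dimitriou and Abara, by date of first judicial appointment (later first): Dimitriou (Dec 14, 2015) before Abara (Dec 2, 2015).
Order: Delgado, Romero, Beaumont, Kapoor, Tran, Castillo, Andersen, Dimitriou, Abara.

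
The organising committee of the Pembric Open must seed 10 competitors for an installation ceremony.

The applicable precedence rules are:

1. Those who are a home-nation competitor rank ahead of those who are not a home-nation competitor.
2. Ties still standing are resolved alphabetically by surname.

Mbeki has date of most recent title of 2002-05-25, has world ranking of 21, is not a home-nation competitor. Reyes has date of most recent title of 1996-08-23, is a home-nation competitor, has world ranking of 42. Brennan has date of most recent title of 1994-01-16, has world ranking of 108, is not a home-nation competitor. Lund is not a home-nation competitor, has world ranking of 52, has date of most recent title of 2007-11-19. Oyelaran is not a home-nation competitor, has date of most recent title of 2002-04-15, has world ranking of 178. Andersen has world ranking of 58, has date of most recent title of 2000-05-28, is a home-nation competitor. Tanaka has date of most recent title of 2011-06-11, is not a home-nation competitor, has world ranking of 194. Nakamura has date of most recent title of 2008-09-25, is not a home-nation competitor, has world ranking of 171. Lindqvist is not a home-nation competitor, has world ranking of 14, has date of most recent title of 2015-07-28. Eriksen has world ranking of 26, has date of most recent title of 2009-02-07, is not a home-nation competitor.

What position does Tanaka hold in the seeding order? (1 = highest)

By the first rule: Andersen and Reyes (both a home-nation competitor); then Brennan, Eriksen, Lindqvist, Lund, Mbeki, Nakamura, Oyelaran and Tanaka (each not a home-nation competitor).
Among Andersen and Reyes, alphabetically by surname: Andersen before Reyes.
Among Brennan, Eriksen, Lindqvist, Lund, Mbeki, Nakamura, Oyelaran and Tanaka, alphabetically by surname: Brennan before Eriksen before Lindqvist before Lund before Mbeki before Nakamura before Oyelaran before Tanaka.
Order: Andersen, Reyes, Brennan, Eriksen, Lindqvist, Lund, Mbeki, Nakamura, Oyelaran, Tanaka. So position 10.

10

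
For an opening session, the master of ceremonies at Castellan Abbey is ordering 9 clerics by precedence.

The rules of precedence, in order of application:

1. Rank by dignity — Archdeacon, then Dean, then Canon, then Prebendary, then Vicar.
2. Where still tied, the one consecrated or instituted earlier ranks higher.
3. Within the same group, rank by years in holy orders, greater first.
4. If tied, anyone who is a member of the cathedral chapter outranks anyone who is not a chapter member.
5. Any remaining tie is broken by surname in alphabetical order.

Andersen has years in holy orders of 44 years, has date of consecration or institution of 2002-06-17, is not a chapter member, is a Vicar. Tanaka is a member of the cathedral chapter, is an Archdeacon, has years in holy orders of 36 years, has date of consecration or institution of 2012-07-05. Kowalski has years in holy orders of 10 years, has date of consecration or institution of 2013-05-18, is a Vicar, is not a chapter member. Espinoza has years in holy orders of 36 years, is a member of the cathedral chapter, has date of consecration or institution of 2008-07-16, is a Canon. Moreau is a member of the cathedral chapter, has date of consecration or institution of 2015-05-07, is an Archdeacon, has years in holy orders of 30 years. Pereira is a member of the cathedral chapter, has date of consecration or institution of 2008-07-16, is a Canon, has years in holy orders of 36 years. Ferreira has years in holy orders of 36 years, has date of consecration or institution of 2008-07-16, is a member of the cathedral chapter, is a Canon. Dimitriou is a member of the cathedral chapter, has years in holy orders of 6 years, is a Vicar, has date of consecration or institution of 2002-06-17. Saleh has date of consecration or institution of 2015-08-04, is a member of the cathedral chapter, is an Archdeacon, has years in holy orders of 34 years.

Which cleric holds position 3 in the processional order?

By dignity: Tanaka, Moreau and Saleh (Archdeacon); then Espinoza, Ferreira and Pereira (Canon); then Andersen, Dimitriou and Kowalski (Vicar).
Among Tanaka, Moreau and Saleh, by date of consecration or institution (earlier first): Tanaka (2012-07-05) before Moreau (2015-05-07) before Saleh (2015-08-04).
Espinoza, Ferreira and Pereira all have date of consecration or institution 2008-07-16, so the next rule applies.
Espinoza, Ferreira and Pereira all have years in holy orders 36 years, so the next rule applies.
Espinoza, Ferreira and Pereira are each a member of the cathedral chapter, so the next rule applies.
Among Espinoza, Ferreira and Pereira, alphabetically by surname: Espinoza before Ferreira before Pereira.
Among Andersen, Dimitriou and Kowalski, by date of consecration or institution (earlier first): Andersen and Dimitriou (2002-06-17) before Kowalski (2013-05-18).
Among Andersen and Dimitriou, by years in holy orders (higher first): Andersen (44 years) before Dimitriou (6 years).
Order: Tanaka, Moreau, Saleh, Espinoza, Ferreira, Pereira, Andersen, Dimitriou, Kowalski.

Saleh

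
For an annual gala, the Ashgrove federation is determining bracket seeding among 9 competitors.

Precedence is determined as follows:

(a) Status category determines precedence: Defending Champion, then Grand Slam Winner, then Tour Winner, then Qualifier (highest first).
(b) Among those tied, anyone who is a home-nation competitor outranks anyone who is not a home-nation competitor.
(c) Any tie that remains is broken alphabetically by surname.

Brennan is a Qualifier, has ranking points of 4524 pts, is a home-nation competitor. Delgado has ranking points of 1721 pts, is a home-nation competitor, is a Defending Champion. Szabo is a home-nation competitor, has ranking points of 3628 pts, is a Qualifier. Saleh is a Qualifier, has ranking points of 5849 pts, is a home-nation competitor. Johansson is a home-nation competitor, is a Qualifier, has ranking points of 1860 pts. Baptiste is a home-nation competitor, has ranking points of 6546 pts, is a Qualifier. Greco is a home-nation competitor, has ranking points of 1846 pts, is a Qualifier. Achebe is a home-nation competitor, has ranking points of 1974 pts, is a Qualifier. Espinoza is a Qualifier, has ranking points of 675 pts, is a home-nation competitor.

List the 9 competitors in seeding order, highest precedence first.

By status category: Delgado (Defending Champion); then Achebe, Baptiste, Brennan, Espinoza, Greco, Johansson, Saleh and Szabo (Qualifier).
Achebe, Baptiste, Brennan, Espinoza, Greco, Johansson, Saleh and Szabo are each a home-nation competitor, so the next rule applies.
Among Achebe, Baptiste, Brennan, Espinoza, Greco, Johansson, Saleh and Szabo, alphabetically by surname: Achebe before Baptiste before Brennan before Espinoza before Greco before Johansson before Saleh before Szabo.
Full order: Delgado, Achebe, Baptiste, Brennan, Espinoza, Greco, Johansson, Saleh, Szabo.

Delgado, Achebe, Baptiste, Brennan, Espinoza, Greco, Johansson, Saleh, Szabo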